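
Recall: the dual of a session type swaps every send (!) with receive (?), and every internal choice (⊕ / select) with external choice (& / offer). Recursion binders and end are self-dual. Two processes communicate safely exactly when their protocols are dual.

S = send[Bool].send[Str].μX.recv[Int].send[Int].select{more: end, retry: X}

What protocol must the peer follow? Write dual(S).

recv[Bool].recv[Str].μX.send[Int].recv[Int].offer{more: end, retry: X}

send[Bool] → recv[Bool]
  send[Str] → recv[Str]
    μX → μX  (μ self-dual)
      recv[Int] → send[Int]
        send[Int] → recv[Int]
          select{more,retry} → offer{more,retry}  (⊕→&)
            • more:
              dual(end) = end
            • retry:
              dual(X) = X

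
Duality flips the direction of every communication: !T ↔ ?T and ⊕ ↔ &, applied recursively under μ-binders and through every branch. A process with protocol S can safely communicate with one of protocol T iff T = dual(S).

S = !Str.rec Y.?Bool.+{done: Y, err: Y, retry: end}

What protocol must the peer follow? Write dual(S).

?Str.rec Y.!Bool.&{done: Y, err: Y, retry: end}

!Str = ?Str
  rec Y = rec Y  (μ self-dual)
    ?Bool = !Bool
      +{done,err,retry} = &{done,err,retry}  (internal→external)
        [done]
          Y ↦ Y
        [err]
          Y ↦ Y
        [retry]
          end ↦ end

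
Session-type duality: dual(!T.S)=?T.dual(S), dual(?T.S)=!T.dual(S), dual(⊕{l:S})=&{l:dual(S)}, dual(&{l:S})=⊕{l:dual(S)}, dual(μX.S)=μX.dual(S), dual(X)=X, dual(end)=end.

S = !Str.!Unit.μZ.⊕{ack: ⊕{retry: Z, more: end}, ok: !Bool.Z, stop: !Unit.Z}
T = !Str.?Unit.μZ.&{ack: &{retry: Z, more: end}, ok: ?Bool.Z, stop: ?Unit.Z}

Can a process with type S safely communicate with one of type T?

!Str vs !Str  ✗ same direction on both sides — not dual

NO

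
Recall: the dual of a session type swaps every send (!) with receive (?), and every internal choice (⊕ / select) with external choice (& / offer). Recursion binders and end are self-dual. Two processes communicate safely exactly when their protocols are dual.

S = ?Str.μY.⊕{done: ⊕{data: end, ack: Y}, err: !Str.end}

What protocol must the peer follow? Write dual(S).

?Str ↦ !Str
  μY ↦ μY  (rec unchanged)
    ⊕{done,err} ↦ &{done,err}  (select→offer)
      • done:
        ⊕{data,ack} ↦ &{data,ack}  (select→offer)
          • data:
            end self-dual
          • ack:
            Y self-dual
      • err:
        !Str ↦ ?Str
          end self-dual

!Str.μY.&{done: &{data: end, ack: Y}, err: ?Str.end}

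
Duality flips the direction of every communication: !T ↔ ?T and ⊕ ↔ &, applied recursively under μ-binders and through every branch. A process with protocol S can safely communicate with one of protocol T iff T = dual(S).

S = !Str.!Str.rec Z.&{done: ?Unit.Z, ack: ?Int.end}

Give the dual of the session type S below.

!Str ↦ ?Str
  !Str ↦ ?Str
    rec Z ↦ rec Z  (binder kept)
      &{done,ack} ↦ +{done,ack}  (offer→select)
        • done:
          ?Unit ↦ !Unit
            Z self-dual
        • ack:
          ?Int ↦ !Int
            end self-dual

?Str.?Str.rec Z.+{done: !Unit.Z, ack: !Int.end}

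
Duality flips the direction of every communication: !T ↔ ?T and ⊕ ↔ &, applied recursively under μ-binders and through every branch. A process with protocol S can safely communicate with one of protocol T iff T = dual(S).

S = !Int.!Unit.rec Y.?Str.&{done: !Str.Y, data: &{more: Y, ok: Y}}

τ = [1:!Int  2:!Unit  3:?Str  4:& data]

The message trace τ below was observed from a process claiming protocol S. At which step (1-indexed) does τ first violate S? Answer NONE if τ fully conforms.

NONE

[1] !Int  ok  state: !Unit.rec Y.…
[2] !Unit  ok  state: rec Y.…
[3] ?Str  ok  state: &{done: !Str.rec Y.…, data: &{more: rec Y.…, ok: rec Y.…}}
[4] & data  ok  state: &{more: rec Y.…, ok: rec Y.…}
trace exhausted — no violation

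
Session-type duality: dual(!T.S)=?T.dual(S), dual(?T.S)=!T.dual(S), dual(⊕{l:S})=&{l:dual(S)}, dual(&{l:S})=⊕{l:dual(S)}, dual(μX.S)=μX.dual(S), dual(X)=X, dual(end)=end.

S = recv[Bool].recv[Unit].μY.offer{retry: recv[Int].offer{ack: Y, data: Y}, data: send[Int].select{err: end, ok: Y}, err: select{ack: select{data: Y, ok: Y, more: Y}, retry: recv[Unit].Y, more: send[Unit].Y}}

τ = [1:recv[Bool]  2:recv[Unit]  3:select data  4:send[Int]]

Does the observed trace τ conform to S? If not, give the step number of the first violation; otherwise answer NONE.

3

[1] recv[Bool]  match  cont: recv[Unit].μY.…
[2] recv[Unit]  match  cont: μY.…
[3] got select data, protocol expects offer retry or offer data or offer err  ✗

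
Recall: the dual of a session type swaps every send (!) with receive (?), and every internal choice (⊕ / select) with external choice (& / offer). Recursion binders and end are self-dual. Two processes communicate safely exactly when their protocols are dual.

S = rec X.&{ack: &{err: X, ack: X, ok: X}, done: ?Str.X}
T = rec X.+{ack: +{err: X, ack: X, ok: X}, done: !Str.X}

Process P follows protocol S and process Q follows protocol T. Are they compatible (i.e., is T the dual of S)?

rec X ‖ rec X  match (rec unchanged)
  &{ack,done} ‖ +{ack,done}  match labels match
    • ack:
      &{err,ack,ok} ‖ +{err,ack,ok}  match labels match
        • err:
          X ‖ X  match
        • ack:
          X ‖ X  match
        • ok:
          X ‖ X  match
    • done:
      ?Str ‖ !Str  match
        X ‖ X  match

YES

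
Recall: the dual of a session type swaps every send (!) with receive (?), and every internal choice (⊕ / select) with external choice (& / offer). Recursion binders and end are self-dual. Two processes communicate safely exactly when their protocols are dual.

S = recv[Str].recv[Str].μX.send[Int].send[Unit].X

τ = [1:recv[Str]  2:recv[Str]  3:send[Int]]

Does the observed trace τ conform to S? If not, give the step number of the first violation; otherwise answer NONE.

NONE

@1 recv[Str]  ok  cont: recv[Str].μX.…
@2 recv[Str]  ok  cont: μX.…
@3 send[Int]  ok  cont: send[Unit].μX.…
trace exhausted — no violation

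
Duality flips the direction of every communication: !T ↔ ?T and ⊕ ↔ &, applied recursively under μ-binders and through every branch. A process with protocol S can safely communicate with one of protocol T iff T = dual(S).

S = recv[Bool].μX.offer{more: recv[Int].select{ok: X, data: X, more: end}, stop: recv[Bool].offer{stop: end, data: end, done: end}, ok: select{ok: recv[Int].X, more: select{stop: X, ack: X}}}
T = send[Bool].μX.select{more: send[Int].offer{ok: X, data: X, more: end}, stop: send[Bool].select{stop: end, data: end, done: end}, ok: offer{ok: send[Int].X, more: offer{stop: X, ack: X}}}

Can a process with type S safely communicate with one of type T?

recv[Bool] ‖ send[Bool]  match
  μX ‖ μX  match (rec unchanged)
    offer{more,stop,ok} ‖ select{more,stop,ok}  match same labels
      • more:
        recv[Int] ‖ send[Int]  match
          select{ok,data,more} ‖ offer{ok,data,more}  match same labels
            • ok:
              X ‖ X  match
            • data:
              X ‖ X  match
            • more:
              end ‖ end  match
      • stop:
        recv[Bool] ‖ send[Bool]  match
          offer{stop,data,done} ‖ select{stop,data,done}  match same labels
            • stop:
              end ‖ end  match
            • data:
              end ‖ end  match
            • done:
              end ‖ end  match
      • ok:
        select{ok,more} ‖ offer{ok,more}  match same labels
          • ok:
            recv[Int] ‖ send[Int]  match
              X ‖ X  match
          • more:
            select{stop,ack} ‖ offer{stop,ack}  match same labels
              • stop:
                X ‖ X  match
              • ack:
                X ‖ X  match

YES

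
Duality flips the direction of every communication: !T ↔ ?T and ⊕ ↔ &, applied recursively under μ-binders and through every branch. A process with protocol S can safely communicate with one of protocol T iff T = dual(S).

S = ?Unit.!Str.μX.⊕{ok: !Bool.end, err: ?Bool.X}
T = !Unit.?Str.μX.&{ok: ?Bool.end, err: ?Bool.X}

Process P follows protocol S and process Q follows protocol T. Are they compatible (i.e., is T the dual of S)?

NO

?Unit vs !Unit  ✓
  !Str vs ?Str  ✓
    μX vs μX  ✓ (binder kept)
      ⊕{ok,err} vs &{ok,err}  ✓ same labels
        • ok:
          !Bool vs ?Bool  ✓
            end vs end  ✓
        • err:
          ?Bool vs ?Bool  ✗ same direction on both sides — not dual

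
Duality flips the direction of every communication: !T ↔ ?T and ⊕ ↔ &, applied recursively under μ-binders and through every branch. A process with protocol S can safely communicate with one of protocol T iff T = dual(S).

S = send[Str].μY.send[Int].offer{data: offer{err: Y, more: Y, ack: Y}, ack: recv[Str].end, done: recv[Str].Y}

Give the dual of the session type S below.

recv[Str].μY.recv[Int].select{data: select{err: Y, more: Y, ack: Y}, ack: send[Str].end, done: send[Str].Y}

send[Str] = recv[Str]
  μY = μY  (binder kept)
    send[Int] = recv[Int]
      offer{data,ack,done} = select{data,ack,done}  (offer→select)
        • data:
          offer{err,more,ack} = select{err,more,ack}  (offer→select)
            • err:
              dual(Y) = Y
            • more:
              dual(Y) = Y
            • ack:
              dual(Y) = Y
        • ack:
          recv[Str] = send[Str]
            dual(end) = end
        • done:
          recv[Str] = send[Str]
            dual(Y) = Y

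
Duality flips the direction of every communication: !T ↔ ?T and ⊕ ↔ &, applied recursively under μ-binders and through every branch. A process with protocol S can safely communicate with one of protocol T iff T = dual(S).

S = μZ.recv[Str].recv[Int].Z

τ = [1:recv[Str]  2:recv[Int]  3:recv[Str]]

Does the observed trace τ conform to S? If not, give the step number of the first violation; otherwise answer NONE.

step 1: recv[Str]  ok  state: recv[Int].μZ.…
step 2: recv[Int]  ok  state: μZ.…
step 3: recv[Str]  ok  state: recv[Int].μZ.…
all 3 steps conform

NONE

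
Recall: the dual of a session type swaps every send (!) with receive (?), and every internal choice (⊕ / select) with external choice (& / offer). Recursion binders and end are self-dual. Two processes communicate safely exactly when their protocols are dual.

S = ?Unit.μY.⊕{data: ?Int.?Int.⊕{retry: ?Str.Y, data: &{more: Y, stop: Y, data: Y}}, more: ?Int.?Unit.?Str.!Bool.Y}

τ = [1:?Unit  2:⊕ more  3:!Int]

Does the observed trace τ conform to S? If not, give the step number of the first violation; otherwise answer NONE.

3

step 1: ?Unit  ✓  now at μY.…
step 2: ⊕ more  ✓  now at ?Int.?Unit.?Str.!Bool.μY.…
step 3: got !Int, protocol expects ?Int  ✗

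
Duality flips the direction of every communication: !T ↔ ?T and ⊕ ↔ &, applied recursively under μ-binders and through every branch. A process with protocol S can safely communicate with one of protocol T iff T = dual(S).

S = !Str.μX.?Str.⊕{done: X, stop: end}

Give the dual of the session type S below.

?Str.μX.!Str.&{done: X, stop: end}

!Str ↦ ?Str
  μX ↦ μX  (rec unchanged)
    ?Str ↦ !Str
      ⊕{done,stop} ↦ &{done,stop}  (select→offer)
        case done:
          dual(X) = X
        case stop:
          dual(end) = end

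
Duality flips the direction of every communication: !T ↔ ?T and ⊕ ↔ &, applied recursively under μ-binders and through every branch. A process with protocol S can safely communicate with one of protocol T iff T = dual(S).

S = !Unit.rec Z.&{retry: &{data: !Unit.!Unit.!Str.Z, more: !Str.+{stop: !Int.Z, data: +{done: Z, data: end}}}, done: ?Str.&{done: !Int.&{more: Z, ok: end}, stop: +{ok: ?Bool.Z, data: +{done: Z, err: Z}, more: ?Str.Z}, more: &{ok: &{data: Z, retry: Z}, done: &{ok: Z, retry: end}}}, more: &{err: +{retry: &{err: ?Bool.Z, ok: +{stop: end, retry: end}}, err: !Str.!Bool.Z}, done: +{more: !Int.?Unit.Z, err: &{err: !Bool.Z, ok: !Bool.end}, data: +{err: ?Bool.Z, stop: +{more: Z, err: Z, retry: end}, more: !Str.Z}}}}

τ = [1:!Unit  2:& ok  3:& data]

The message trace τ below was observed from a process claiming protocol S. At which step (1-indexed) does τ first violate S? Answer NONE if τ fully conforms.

2

@1 !Unit  ok  state: rec Z.…
@2 got & ok, protocol expects & retry or & done or & more  ✗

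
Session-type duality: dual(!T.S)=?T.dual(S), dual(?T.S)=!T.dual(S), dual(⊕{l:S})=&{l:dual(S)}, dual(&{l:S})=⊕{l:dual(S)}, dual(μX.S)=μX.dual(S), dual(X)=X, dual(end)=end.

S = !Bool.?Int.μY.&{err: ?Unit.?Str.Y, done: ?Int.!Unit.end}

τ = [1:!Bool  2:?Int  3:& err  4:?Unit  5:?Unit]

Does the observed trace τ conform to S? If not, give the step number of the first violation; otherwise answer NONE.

@1 !Bool  ✓  state: ?Int.μY.…
@2 ?Int  ✓  state: μY.…
@3 & err  ✓  state: ?Unit.?Str.μY.…
@4 ?Unit  ✓  state: ?Str.μY.…
@5 got ?Unit, protocol expects ?Str  ✗

5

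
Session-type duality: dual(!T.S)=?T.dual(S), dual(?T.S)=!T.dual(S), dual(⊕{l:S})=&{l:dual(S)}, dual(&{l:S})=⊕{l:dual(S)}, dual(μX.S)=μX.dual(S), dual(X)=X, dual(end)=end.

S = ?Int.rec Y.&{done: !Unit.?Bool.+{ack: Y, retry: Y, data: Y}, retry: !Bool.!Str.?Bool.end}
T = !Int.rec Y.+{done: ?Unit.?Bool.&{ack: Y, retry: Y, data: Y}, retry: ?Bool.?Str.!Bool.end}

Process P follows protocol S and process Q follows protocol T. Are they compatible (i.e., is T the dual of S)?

NO

?Int ‖ !Int  ✓
  rec Y ‖ rec Y  ✓ (μ self-dual)
    &{done,retry} ‖ +{done,retry}  ✓ same labels
      [done]
        !Unit ‖ ?Unit  ✓
          ?Bool ‖ ?Bool  ✗ same direction on both sides — not dual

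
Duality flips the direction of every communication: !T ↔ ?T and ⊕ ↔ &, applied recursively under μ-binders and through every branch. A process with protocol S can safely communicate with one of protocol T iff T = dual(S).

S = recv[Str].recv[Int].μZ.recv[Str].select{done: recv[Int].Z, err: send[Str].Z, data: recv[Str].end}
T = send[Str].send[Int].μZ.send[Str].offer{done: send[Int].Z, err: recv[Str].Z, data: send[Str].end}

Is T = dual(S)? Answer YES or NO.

recv[Str] | send[Str]  ✓
  recv[Int] | send[Int]  ✓
    μZ | μZ  ✓ (μ self-dual)
      recv[Str] | send[Str]  ✓
        select{done,err,data} | offer{done,err,data}  ✓ label sets agree
          case done:
            recv[Int] | send[Int]  ✓
              Z | Z  ✓
          case err:
            send[Str] | recv[Str]  ✓
              Z | Z  ✓
          case data:
            recv[Str] | send[Str]  ✓
              end | end  ✓

YES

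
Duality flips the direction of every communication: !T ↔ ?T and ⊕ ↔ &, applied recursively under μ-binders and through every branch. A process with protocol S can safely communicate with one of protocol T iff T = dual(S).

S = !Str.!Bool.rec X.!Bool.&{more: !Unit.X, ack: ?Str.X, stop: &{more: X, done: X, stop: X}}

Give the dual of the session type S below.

!Str = ?Str
  !Bool = ?Bool
    rec X = rec X  (μ self-dual)
      !Bool = ?Bool
        &{more,ack,stop} = +{more,ack,stop}  (external→internal)
          [more]
            !Unit = ?Unit
              dual(X) = X
          [ack]
            ?Str = !Str
              dual(X) = X
          [stop]
            &{more,done,stop} = +{more,done,stop}  (external→internal)
              [more]
                dual(X) = X
              [done]
                dual(X) = X
              [stop]
                dual(X) = X

?Str.?Bool.rec X.?Bool.+{more: ?Unit.X, ack: !Str.X, stop: +{more: X, done: X, stop: X}}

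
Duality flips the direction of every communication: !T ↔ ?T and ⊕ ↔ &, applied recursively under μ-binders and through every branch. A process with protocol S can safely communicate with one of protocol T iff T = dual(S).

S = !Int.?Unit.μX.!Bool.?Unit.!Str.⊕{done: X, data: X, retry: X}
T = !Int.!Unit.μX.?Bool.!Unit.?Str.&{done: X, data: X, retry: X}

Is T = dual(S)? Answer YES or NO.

!Int ‖ !Int  ✗ same direction on both sides — not dual

NO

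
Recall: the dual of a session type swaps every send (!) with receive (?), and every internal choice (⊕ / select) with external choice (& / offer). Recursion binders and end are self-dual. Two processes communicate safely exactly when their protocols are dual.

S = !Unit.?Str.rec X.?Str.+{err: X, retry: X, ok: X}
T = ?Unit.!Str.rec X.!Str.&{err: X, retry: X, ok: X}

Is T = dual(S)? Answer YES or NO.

YES

!Unit vs ?Unit  match
  ?Str vs !Str  match
    rec X vs rec X  match (rec unchanged)
      ?Str vs !Str  match
        +{err,retry,ok} vs &{err,retry,ok}  match labels match
          case err:
            X vs X  match
          case retry:
            X vs X  match
          case ok:
            X vs X  match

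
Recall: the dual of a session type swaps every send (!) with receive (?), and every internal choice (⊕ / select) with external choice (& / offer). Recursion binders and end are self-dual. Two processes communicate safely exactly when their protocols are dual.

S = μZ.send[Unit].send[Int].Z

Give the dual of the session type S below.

μZ.recv[Unit].recv[Int].Z

μZ → μZ  (binder kept)
  send[Unit] → recv[Unit]
    send[Int] → recv[Int]
      dual(Z) = Z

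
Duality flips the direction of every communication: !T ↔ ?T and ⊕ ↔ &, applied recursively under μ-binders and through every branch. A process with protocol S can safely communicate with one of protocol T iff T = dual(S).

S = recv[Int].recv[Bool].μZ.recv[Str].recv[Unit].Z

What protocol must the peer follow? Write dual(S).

recv[Int] ↦ send[Int]
  recv[Bool] ↦ send[Bool]
    μZ ↦ μZ  (μ self-dual)
      recv[Str] ↦ send[Str]
        recv[Unit] ↦ send[Unit]
          Z ↦ Z

send[Int].send[Bool].μZ.send[Str].send[Unit].Z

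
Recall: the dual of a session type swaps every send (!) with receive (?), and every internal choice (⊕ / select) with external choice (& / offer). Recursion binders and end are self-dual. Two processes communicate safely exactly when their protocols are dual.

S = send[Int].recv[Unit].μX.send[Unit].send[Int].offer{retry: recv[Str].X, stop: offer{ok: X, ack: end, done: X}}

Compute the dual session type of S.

send[Int] ↦ recv[Int]
  recv[Unit] ↦ send[Unit]
    μX ↦ μX  (μ self-dual)
      send[Unit] ↦ recv[Unit]
        send[Int] ↦ recv[Int]
          offer{retry,stop} ↦ select{retry,stop}  (&→⊕)
            • retry:
              recv[Str] ↦ send[Str]
                X self-dual
            • stop:
              offer{ok,ack,done} ↦ select{ok,ack,done}  (&→⊕)
                • ok:
                  X self-dual
                • ack:
                  end self-dual
                • done:
                  X self-dual

recv[Int].send[Unit].μX.recv[Unit].recv[Int].select{retry: send[Str].X, stop: select{ok: X, ack: end, done: X}}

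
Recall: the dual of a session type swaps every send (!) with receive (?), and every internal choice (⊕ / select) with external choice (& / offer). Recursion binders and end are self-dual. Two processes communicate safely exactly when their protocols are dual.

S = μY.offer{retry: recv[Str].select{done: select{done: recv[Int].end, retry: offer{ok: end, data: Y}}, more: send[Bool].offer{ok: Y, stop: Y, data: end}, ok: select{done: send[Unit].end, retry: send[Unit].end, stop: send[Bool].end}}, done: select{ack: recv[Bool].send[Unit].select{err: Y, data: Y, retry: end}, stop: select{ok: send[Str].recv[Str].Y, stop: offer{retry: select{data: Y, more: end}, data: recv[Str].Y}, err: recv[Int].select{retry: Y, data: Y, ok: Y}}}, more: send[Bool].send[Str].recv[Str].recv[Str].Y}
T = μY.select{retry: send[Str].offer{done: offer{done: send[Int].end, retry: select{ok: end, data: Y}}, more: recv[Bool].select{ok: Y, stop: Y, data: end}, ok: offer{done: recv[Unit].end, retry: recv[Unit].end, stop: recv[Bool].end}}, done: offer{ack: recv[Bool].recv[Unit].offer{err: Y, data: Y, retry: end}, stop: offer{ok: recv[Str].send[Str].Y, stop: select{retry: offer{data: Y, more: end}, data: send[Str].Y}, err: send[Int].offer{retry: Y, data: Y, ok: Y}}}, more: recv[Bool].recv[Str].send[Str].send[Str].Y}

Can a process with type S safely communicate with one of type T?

μY vs μY  ✓ (μ self-dual)
  offer{retry,done,more} vs select{retry,done,more}  ✓ same labels
    [retry]
      recv[Str] vs send[Str]  ✓
        select{done,more,ok} vs offer{done,more,ok}  ✓ same labels
          [done]
            select{done,retry} vs offer{done,retry}  ✓ same labels
              [done]
                recv[Int] vs send[Int]  ✓
                  end vs end  ✓
              [retry]
                offer{ok,data} vs select{ok,data}  ✓ same labels
                  [ok]
                    end vs end  ✓
                  [data]
                    Y vs Y  ✓
          [more]
            send[Bool] vs recv[Bool]  ✓
              offer{ok,stop,data} vs select{ok,stop,data}  ✓ same labels
                [ok]
                  Y vs Y  ✓
                [stop]
                  Y vs Y  ✓
                [data]
                  end vs end  ✓
          [ok]
            select{done,retry,stop} vs offer{done,retry,stop}  ✓ same labels
              [done]
                send[Unit] vs recv[Unit]  ✓
                  end vs end  ✓
              [retry]
                send[Unit] vs recv[Unit]  ✓
                  end vs end  ✓
              [stop]
                send[Bool] vs recv[Bool]  ✓
                  end vs end  ✓
    [done]
      select{ack,stop} vs offer{ack,stop}  ✓ same labels
        [ack]
          recv[Bool] vs recv[Bool]  ✗ same direction on both sides — not dual

NO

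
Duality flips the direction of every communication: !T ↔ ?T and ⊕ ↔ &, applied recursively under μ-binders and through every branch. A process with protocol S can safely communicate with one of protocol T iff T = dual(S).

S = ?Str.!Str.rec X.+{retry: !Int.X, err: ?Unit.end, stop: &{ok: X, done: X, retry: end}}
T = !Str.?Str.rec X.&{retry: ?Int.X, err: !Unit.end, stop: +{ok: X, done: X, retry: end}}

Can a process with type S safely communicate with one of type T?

?Str | !Str  ✓
  !Str | ?Str  ✓
    rec X | rec X  ✓ (μ self-dual)
      +{retry,err,stop} | &{retry,err,stop}  ✓ labels match
        case retry:
          !Int | ?Int  ✓
            X | X  ✓
        case err:
          ?Unit | !Unit  ✓
            end | end  ✓
        case stop:
          &{ok,done,retry} | +{ok,done,retry}  ✓ labels match
            case ok:
              X | X  ✓
            case done:
              X | X  ✓
            case retry:
              end | end  ✓

YES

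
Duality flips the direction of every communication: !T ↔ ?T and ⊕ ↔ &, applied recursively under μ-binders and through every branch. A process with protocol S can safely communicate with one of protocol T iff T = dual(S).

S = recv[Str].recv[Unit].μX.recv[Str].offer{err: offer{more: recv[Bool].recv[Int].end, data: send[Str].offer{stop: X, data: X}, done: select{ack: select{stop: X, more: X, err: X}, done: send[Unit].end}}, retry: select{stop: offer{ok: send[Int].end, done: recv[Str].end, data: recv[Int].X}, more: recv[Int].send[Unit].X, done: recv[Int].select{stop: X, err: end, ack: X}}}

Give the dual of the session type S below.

send[Str].send[Unit].μX.send[Str].select{err: select{more: send[Bool].send[Int].end, data: recv[Str].select{stop: X, data: X}, done: offer{ack: offer{stop: X, more: X, err: X}, done: recv[Unit].end}}, retry: offer{stop: select{ok: recv[Int].end, done: send[Str].end, data: send[Int].X}, more: send[Int].recv[Unit].X, done: send[Int].offer{stop: X, err: end, ack: X}}}

recv[Str] = send[Str]
  recv[Unit] = send[Unit]
    μX = μX  (binder kept)
      recv[Str] = send[Str]
        offer{err,retry} = select{err,retry}  (offer→select)
          [err]
            offer{more,data,done} = select{more,data,done}  (offer→select)
              [more]
                recv[Bool] = send[Bool]
                  recv[Int] = send[Int]
                    end ↦ end
              [data]
                send[Str] = recv[Str]
                  offer{stop,data} = select{stop,data}  (offer→select)
                    [stop]
                      X ↦ X
                    [data]
                      X ↦ X
              [done]
                select{ack,done} = offer{ack,done}  (internal→external)
                  [ack]
                    select{stop,more,err} = offer{stop,more,err}  (internal→external)
                      [stop]
                        X ↦ X
                      [more]
                        X ↦ X
                      [err]
                        X ↦ X
                  [done]
                    send[Unit] = recv[Unit]
                      end ↦ end
          [retry]
            select{stop,more,done} = offer{stop,more,done}  (internal→external)
              [stop]
                offer{ok,done,data} = select{ok,done,data}  (offer→select)
                  [ok]
                    send[Int] = recv[Int]
                      end ↦ end
                  [done]
                    recv[Str] = send[Str]
                      end ↦ end
                  [data]
                    recv[Int] = send[Int]
                      X ↦ X
              [more]
                recv[Int] = send[Int]
                  send[Unit] = recv[Unit]
                    X ↦ X
              [done]
                recv[Int] = send[Int]
                  select{stop,err,ack} = offer{stop,err,ack}  (internal→external)
                    [stop]
                      X ↦ X
                    [err]
                      end ↦ end
                    [ack]
                      X ↦ X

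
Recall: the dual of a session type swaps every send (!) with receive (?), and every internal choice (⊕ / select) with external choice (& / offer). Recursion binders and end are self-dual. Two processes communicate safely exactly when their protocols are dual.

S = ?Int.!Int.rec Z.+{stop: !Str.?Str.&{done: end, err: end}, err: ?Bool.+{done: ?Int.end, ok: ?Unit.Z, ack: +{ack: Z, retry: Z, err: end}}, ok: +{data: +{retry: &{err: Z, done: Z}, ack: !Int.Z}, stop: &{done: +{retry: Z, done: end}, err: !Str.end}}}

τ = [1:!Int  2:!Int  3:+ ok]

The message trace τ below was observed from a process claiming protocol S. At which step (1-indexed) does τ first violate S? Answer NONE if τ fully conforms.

1

step 1: got !Int, protocol expects ?Int  ✗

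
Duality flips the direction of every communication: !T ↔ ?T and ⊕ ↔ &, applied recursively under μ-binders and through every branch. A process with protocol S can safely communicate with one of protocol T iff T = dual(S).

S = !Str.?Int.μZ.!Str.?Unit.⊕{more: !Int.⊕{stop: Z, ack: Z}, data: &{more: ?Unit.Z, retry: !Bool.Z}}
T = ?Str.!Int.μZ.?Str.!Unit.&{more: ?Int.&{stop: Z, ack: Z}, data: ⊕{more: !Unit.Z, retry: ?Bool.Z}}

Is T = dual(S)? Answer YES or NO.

!Str | ?Str  match
  ?Int | !Int  match
    μZ | μZ  match (binder kept)
      !Str | ?Str  match
        ?Unit | !Unit  match
          ⊕{more,data} | &{more,data}  match labels match
            case more:
              !Int | ?Int  match
                ⊕{stop,ack} | &{stop,ack}  match labels match
                  case stop:
                    Z | Z  match
                  case ack:
                    Z | Z  match
            case data:
              &{more,retry} | ⊕{more,retry}  match labels match
                case more:
                  ?Unit | !Unit  match
                    Z | Z  match
                case retry:
                  !Bool | ?Bool  match
                    Z | Z  match

YES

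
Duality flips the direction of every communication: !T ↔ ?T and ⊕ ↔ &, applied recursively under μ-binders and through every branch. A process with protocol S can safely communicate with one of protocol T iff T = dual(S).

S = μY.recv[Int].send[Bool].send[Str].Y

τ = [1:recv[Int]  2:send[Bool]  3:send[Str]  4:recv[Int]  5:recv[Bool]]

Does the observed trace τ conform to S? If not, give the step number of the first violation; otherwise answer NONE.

5

step 1: recv[Int]  ✓  now at send[Bool].send[Str].μY.…
step 2: send[Bool]  ✓  now at send[Str].μY.…
step 3: send[Str]  ✓  now at μY.…
step 4: recv[Int]  ✓  now at send[Bool].send[Str].μY.…
step 5: got recv[Bool], protocol expects send[Bool]  ✗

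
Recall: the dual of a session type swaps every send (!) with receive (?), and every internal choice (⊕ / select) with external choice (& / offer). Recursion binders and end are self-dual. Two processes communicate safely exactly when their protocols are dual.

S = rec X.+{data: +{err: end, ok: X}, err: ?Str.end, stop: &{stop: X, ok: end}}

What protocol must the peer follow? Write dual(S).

rec X = rec X  (binder kept)
  +{data,err,stop} = &{data,err,stop}  (⊕→&)
    [data]
      +{err,ok} = &{err,ok}  (⊕→&)
        [err]
          dual(end) = end
        [ok]
          dual(X) = X
    [err]
      ?Str = !Str
        dual(end) = end
    [stop]
      &{stop,ok} = +{stop,ok}  (offer→select)
        [stop]
          dual(X) = X
        [ok]
          dual(end) = end

rec X.&{data: &{err: end, ok: X}, err: !Str.end, stop: +{stop: X, ok: end}}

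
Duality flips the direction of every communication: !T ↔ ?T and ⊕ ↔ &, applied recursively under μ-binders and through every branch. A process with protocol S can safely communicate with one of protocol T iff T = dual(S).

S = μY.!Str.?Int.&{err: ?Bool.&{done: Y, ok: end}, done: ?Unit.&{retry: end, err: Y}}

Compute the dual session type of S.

μY.?Str.!Int.⊕{err: !Bool.⊕{done: Y, ok: end}, done: !Unit.⊕{retry: end, err: Y}}

μY → μY  (rec unchanged)
  !Str → ?Str
    ?Int → !Int
      &{err,done} → ⊕{err,done}  (&→⊕)
        case err:
          ?Bool → !Bool
            &{done,ok} → ⊕{done,ok}  (&→⊕)
              case done:
                dual(Y) = Y
              case ok:
                dual(end) = end
        case done:
          ?Unit → !Unit
            &{retry,err} → ⊕{retry,err}  (&→⊕)
              case retry:
                dual(end) = end
              case err:
                dual(Y) = Y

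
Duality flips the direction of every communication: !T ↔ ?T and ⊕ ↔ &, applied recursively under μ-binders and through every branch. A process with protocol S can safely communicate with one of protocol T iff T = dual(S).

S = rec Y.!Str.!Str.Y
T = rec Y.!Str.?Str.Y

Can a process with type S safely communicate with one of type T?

NO

rec Y vs rec Y  match (rec unchanged)
  !Str vs !Str  ✗ same direction on both sides — not dual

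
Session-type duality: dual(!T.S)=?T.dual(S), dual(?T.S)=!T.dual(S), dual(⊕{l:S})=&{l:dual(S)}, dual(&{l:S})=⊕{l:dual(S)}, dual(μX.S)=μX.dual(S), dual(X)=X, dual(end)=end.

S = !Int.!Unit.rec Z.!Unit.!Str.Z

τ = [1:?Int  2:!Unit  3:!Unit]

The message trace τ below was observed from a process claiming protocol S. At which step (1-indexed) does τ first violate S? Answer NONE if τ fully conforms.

step 1: got ?Int, protocol expects !Int  ✗

1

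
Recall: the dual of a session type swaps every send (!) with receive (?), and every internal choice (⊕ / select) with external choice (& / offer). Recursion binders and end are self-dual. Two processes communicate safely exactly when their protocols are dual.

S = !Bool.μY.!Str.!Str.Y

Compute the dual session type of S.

?Bool.μY.?Str.?Str.Y

!Bool → ?Bool
  μY → μY  (μ self-dual)
    !Str → ?Str
      !Str → ?Str
        dual(Y) = Y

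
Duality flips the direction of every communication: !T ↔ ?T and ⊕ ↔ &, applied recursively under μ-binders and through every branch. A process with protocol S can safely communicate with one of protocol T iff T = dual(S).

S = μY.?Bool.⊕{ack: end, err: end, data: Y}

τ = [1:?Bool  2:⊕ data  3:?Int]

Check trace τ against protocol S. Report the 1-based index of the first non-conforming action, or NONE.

3

@1 ?Bool  ✓  now at ⊕{ack: end, err: end, data: μY.…}
@2 ⊕ data  ✓  now at μY.…
@3 got ?Int, protocol expects ?Bool  ✗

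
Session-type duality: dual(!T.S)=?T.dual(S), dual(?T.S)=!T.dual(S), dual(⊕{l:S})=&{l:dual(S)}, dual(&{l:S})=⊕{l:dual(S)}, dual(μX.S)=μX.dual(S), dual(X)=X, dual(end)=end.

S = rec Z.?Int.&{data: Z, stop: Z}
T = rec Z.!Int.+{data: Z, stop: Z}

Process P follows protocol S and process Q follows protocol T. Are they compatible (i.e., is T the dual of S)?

YES

rec Z ‖ rec Z  ✓ (rec unchanged)
  ?Int ‖ !Int  ✓
    &{data,stop} ‖ +{data,stop}  ✓ labels match
      [data]
        Z ‖ Z  ✓
      [stop]
        Z ‖ Z  ✓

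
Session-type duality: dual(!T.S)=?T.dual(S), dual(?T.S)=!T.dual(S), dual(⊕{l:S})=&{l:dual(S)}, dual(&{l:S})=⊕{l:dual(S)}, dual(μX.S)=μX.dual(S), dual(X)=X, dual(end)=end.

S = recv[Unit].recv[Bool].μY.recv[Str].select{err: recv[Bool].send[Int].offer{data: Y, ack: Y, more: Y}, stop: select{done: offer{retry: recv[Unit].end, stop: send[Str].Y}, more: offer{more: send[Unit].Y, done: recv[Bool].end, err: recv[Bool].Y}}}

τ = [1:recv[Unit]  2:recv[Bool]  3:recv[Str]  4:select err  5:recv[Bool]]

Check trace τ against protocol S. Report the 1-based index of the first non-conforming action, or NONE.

[1] recv[Unit]  ok  now at recv[Bool].μY.…
[2] recv[Bool]  ok  now at μY.…
[3] recv[Str]  ok  now at select{err: recv[Bool].send[Int].offer{data: μY.…, ack: μY.…, more: μY.…}, stop: select{done: offer{retry: recv[Unit].end, stop: send[Str].μY.…}, more: offer{more: send[Unit].μY.…, done: recv[Bool].end, err: recv[Bool].μY.…}}}
[4] select err  ok  now at recv[Bool].send[Int].offer{data: μY.…, ack: μY.…, more: μY.…}
[5] recv[Bool]  ok  now at send[Int].offer{data: μY.…, ack: μY.…, more: μY.…}
τ conforms to S (length 5)

NONE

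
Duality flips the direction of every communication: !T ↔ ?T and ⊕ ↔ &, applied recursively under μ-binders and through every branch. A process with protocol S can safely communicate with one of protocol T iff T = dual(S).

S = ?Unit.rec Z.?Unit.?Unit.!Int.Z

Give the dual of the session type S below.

!Unit.rec Z.!Unit.!Unit.?Int.Z

?Unit = !Unit
  rec Z = rec Z  (rec unchanged)
    ?Unit = !Unit
      ?Unit = !Unit
        !Int = ?Int
          Z ↦ Z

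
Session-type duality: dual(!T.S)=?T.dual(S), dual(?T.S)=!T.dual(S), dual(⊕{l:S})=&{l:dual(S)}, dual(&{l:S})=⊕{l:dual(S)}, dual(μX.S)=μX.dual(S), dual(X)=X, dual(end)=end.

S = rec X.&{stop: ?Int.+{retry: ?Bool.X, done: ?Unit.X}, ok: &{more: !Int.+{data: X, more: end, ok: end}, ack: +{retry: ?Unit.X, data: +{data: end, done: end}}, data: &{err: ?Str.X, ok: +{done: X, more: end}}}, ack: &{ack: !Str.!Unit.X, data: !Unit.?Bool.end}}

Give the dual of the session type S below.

rec X.+{stop: !Int.&{retry: !Bool.X, done: !Unit.X}, ok: +{more: ?Int.&{data: X, more: end, ok: end}, ack: &{retry: !Unit.X, data: &{data: end, done: end}}, data: +{err: !Str.X, ok: &{done: X, more: end}}}, ack: +{ack: ?Str.?Unit.X, data: ?Unit.!Bool.end}}

rec X ↦ rec X  (rec unchanged)
  &{stop,ok,ack} ↦ +{stop,ok,ack}  (&→⊕)
    • stop:
      ?Int ↦ !Int
        +{retry,done} ↦ &{retry,done}  (internal→external)
          • retry:
            ?Bool ↦ !Bool
              dual(X) = X
          • done:
            ?Unit ↦ !Unit
              dual(X) = X
    • ok:
      &{more,ack,data} ↦ +{more,ack,data}  (&→⊕)
        • more:
          !Int ↦ ?Int
            +{data,more,ok} ↦ &{data,more,ok}  (internal→external)
              • data:
                dual(X) = X
              • more:
                dual(end) = end
              • ok:
                dual(end) = end
        • ack:
          +{retry,data} ↦ &{retry,data}  (internal→external)
            • retry:
              ?Unit ↦ !Unit
                dual(X) = X
            • data:
              +{data,done} ↦ &{data,done}  (internal→external)
                • data:
                  dual(end) = end
                • done:
                  dual(end) = end
        • data:
          &{err,ok} ↦ +{err,ok}  (&→⊕)
            • err:
              ?Str ↦ !Str
                dual(X) = X
            • ok:
              +{done,more} ↦ &{done,more}  (internal→external)
                • done:
                  dual(X) = X
                • more:
                  dual(end) = end
    • ack:
      &{ack,data} ↦ +{ack,data}  (&→⊕)
        • ack:
          !Str ↦ ?Str
            !Unit ↦ ?Unit
              dual(X) = X
        • data:
          !Unit ↦ ?Unit
            ?Bool ↦ !Bool
              dual(end) = end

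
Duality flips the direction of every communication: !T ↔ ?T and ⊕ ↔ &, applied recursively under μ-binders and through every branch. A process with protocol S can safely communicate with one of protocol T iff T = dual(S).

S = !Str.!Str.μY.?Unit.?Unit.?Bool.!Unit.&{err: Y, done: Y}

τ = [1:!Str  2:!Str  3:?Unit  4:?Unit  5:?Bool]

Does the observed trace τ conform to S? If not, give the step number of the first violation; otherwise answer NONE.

@1 !Str  ok  residual = !Str.μY.…
@2 !Str  ok  residual = μY.…
@3 ?Unit  ok  residual = ?Unit.?Bool.!Unit.&{err: μY.…, done: μY.…}
@4 ?Unit  ok  residual = ?Bool.!Unit.&{err: μY.…, done: μY.…}
@5 ?Bool  ok  residual = !Unit.&{err: μY.…, done: μY.…}
trace exhausted — no violation

NONE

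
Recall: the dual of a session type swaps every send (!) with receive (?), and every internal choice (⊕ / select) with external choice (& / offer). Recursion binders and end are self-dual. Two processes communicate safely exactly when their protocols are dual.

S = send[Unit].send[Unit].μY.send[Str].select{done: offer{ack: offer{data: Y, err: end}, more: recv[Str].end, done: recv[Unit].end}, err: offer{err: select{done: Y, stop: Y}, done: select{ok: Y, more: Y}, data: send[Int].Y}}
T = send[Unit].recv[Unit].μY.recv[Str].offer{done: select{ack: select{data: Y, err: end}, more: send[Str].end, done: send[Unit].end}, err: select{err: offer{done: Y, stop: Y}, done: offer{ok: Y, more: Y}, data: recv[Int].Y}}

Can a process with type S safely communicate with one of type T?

send[Unit] ‖ send[Unit]  ✗ same direction on both sides — not dual

NO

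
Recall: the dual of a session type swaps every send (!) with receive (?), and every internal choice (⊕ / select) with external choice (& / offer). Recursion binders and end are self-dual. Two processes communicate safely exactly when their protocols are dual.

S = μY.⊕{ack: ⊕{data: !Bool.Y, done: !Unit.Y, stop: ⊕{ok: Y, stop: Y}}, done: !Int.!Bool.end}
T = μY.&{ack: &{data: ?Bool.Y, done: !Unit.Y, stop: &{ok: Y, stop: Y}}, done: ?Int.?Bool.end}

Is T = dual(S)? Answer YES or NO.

μY | μY  ✓ (binder kept)
  ⊕{ack,done} | &{ack,done}  ✓ labels match
    • ack:
      ⊕{data,done,stop} | &{data,done,stop}  ✓ labels match
        • data:
          !Bool | ?Bool  ✓
            Y | Y  ✓
        • done:
          !Unit | !Unit  ✗ same direction on both sides — not dual

NO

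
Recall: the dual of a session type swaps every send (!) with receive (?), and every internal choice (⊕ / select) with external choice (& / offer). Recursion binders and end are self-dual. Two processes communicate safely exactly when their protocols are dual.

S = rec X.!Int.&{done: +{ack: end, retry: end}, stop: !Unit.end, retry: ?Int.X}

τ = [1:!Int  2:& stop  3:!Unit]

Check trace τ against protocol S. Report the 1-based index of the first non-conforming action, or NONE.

@1 !Int  match  residual = &{done: +{ack: end, retry: end}, stop: !Unit.end, retry: ?Int.rec X.…}
@2 & stop  match  residual = !Unit.end
@3 !Unit  match  residual = end
trace exhausted — no violation

NONE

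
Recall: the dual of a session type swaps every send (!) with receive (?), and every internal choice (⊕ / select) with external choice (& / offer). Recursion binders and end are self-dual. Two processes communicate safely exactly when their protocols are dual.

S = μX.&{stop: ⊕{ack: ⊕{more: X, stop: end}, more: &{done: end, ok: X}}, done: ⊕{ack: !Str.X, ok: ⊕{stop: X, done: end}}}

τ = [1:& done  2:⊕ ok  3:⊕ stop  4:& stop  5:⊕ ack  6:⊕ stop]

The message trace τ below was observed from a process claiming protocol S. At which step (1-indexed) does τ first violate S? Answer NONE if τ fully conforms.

[1] & done  ok  state: ⊕{ack: !Str.μX.…, ok: ⊕{stop: μX.…, done: end}}
[2] ⊕ ok  ok  state: ⊕{stop: μX.…, done: end}
[3] ⊕ stop  ok  state: μX.…
[4] & stop  ok  state: ⊕{ack: ⊕{more: μX.…, stop: end}, more: &{done: end, ok: μX.…}}
[5] ⊕ ack  ok  state: ⊕{more: μX.…, stop: end}
[6] ⊕ stop  ok  state: end
all 6 steps conform

NONE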